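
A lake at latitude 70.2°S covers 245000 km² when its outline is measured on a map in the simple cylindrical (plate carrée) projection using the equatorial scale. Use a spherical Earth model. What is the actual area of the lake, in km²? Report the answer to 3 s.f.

83000 km²

Plate carrée maps x = Rλ, y = Rφ. The meridian scale is h = 1 and the parallel scale is k = 1/cos φ = sec φ.
Areal scale = h·k = 1 × sec φ; at 70.2°, h = 1.000, k = 2.952, so h·k = 2.952.
True area = apparent / (areal scale) = 245000 / 2.952 ≈ 83000 km².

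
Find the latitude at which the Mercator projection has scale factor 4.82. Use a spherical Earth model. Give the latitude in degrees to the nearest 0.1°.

78.0°

Mercator scale is k = sec φ = 1/cos φ.
1/cos φ = 4.82  ⇒  cos φ = 0.2075  ⇒  φ = arccos(0.2075) ≈ 78.0°.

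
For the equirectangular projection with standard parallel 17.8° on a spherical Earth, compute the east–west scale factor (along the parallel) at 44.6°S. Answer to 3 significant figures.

1.34

In the equirectangular projection with standard parallel φ₀ = 17.8° (x = Rλ cos φ₀, y = Rφ), meridians are true-scale (h = 1) and the parallel scale is k = cos φ₀ / cos φ.
k = cos 17.8° / cos 44.6° = 0.9521/0.7120 = 1.337.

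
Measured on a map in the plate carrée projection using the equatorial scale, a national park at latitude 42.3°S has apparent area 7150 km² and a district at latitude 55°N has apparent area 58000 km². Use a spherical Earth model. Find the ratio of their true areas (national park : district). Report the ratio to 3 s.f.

On the plate carrée, areal scale = h·k = 1 × sec φ, so true area = apparent × cos φ.
True area of national park: 7150 × cos(42.3°) = 7150 × 0.7396 = 5288 km².
True area of district: 58000 × cos(55°) = 58000 × 0.5736 = 33270 km².
Ratio = 5288 / 33270 ≈ 0.159.

0.159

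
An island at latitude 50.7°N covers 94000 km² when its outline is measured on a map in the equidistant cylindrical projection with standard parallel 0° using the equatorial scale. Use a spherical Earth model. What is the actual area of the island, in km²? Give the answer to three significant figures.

Plate carrée maps x = Rλ, y = Rφ. The meridian scale is h = 1 and the parallel scale is k = 1/cos φ = sec φ.
Areal scale = h·k = 1 × sec φ; at 50.7°, h = 1.000, k = 1.579, so h·k = 1.579.
True area = apparent / (areal scale) = 94000 / 1.579 ≈ 59500 km².

59500 km²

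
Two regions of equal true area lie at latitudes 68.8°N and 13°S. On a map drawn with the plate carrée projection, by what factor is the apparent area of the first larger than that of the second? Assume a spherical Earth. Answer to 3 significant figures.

2.69

Plate carrée maps x = Rλ, y = Rφ. The meridian scale is h = 1 and the parallel scale is k = 1/cos φ = sec φ.
Areal scale at 68.8°: h·k = 1.000 × 2.765 = 2.765.
Areal scale at 13°: h·k = 1.000 × 1.026 = 1.026.
Ratio = 2.765/1.026 ≈ 2.69.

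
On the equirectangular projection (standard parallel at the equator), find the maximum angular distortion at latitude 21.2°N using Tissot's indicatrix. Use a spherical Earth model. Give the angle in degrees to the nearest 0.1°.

4.0°

In the plate carrée (x = Rλ, y = Rφ), meridians are true-scale (h = 1) and parallels are stretched by k = sec φ.
At 21.2°: h = 1.000, k = 1.073; principal scales a = 1.073, b = 1.000.
sin(ω/2) = (a − b)/(a + b) = 0.07259/2.073 = 0.03502, so ω = 2 arcsin(0.03502) ≈ 4.0°.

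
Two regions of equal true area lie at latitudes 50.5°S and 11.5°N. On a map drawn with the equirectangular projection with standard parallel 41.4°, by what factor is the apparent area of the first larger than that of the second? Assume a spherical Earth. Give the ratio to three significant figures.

1.54

The equidistant cylindrical projection with φ₀ = 41.4° has h = 1 (meridians true) and k = cos φ₀ / cos φ along parallels.
Areal scale at 50.5°: h·k = 1.000 × 1.179 = 1.179.
Areal scale at 11.5°: h·k = 1.000 × 0.7655 = 0.7655.
Ratio = 1.179/0.7655 ≈ 1.54.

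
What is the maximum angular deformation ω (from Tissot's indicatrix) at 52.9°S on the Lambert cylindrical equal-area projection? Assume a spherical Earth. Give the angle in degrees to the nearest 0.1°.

The Lambert cylindrical equal-area projection is the cylindrical equal-area projection with its standard parallel at the equator (φ₀ = 0). Cylindrical equal-area (φ₀ = 0°): h = cos φ / cos 0° along meridians, k = cos 0° / cos φ along parallels; h·k = 1.
At 52.9°: h = 0.6032, k = 1.658; principal scales a = 1.658, b = 0.6032.
sin(ω/2) = (a − b)/(a + b) = 1.055/2.261 = 0.4664, so ω = 2 arcsin(0.4664) ≈ 55.6°.

55.6°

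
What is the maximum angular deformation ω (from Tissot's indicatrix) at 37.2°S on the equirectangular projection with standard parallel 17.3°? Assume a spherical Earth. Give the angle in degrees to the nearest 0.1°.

In the equirectangular projection with standard parallel φ₀ = 17.3° (x = Rλ cos φ₀, y = Rφ), meridians are true-scale (h = 1) and the parallel scale is k = cos φ₀ / cos φ.
At 37.2°: h = 1.000, k = 1.199; principal scales a = 1.199, b = 1.000.
sin(ω/2) = (a − b)/(a + b) = 0.1987/2.199 = 0.09035, so ω = 2 arcsin(0.09035) ≈ 10.4°.

10.4°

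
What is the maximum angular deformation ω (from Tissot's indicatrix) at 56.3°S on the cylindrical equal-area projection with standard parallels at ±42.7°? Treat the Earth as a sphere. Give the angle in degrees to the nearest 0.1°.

A cylindrical equal-area projection with standard parallel φ₀ has meridian scale h = cos φ / cos φ₀ and parallel scale k = cos φ₀ / cos φ (so areas are preserved, h·k = 1).
At 56.3°: h = 0.7550, k = 1.325; principal scales a = 1.325, b = 0.7550.
sin(ω/2) = (a − b)/(a + b) = 0.5696/2.080 = 0.2739, so ω = 2 arcsin(0.2739) ≈ 31.8°.

31.8°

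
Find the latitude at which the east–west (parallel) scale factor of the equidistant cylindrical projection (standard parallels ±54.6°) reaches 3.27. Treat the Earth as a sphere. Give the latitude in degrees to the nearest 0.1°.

79.8°

In the equirectangular projection with standard parallel φ₀ = 54.6° (x = Rλ cos φ₀, y = Rφ), meridians are true-scale (h = 1) and the parallel scale is k = cos φ₀ / cos φ.
k = cos φ₀ / cos φ = 3.27  ⇒  cos φ = cos 54.6° / 3.27 = 0.1772.
φ = arccos(0.1772) ≈ 79.8°.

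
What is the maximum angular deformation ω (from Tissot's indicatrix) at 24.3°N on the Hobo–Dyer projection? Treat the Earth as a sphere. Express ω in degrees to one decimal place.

15.8°

Hobo–Dyer is a cylindrical equal-area projection with standard parallels at ±37.5°. A cylindrical equal-area projection with standard parallel φ₀ has meridian scale h = cos φ / cos φ₀ and parallel scale k = cos φ₀ / cos φ (so areas are preserved, h·k = 1).
At 24.3°: h = 1.149, k = 0.8705; principal scales a = 1.149, b = 0.8705.
sin(ω/2) = (a − b)/(a + b) = 0.2783/2.019 = 0.1378, so ω = 2 arcsin(0.1378) ≈ 15.8°.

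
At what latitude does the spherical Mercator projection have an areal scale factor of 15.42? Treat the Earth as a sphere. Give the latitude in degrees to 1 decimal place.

75.2°

Mercator areal scale is sec²φ.
sec²φ = 15.42  ⇒  cos²φ = 0.06485  ⇒  cos φ = 0.2547.
φ = arccos(0.2547) ≈ 75.2°.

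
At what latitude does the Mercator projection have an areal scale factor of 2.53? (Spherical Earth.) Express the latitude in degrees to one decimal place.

51.0°

Mercator areal scale is sec²φ.
sec²φ = 2.53  ⇒  cos²φ = 0.3953  ⇒  cos φ = 0.6287.
φ = arccos(0.6287) ≈ 51.0°.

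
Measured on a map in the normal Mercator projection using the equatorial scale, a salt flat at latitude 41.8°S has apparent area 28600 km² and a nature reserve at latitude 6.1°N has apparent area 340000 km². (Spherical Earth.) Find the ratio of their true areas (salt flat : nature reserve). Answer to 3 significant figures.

0.0473

Since Mercator area scale is 1/cos²φ, the true area equals the apparent area multiplied by cos²φ.
True area of salt flat: 28600 × cos²(41.8°) = 28600 × 0.5557 = 15890 km².
True area of nature reserve: 340000 × cos²(6.1°) = 340000 × 0.9887 = 336200 km².
Ratio = 15890 / 336200 ≈ 0.0473.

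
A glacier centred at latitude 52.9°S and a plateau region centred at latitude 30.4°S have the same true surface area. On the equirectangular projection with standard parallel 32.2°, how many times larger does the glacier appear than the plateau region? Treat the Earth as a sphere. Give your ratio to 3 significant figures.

With standard parallel φ₀ = 32.2°, the equirectangular projection gives x = Rλ cos φ₀, y = Rφ, so h = 1 and k = cos 32.2° / cos φ.
Areal scale at 52.9°: h·k = 1.000 × 1.403 = 1.403.
Areal scale at 30.4°: h·k = 1.000 × 0.9811 = 0.9811.
Ratio = 1.403/0.9811 ≈ 1.43.

1.43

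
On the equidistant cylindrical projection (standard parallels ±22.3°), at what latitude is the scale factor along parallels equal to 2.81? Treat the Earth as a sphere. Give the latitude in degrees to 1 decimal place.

The equidistant cylindrical projection with φ₀ = 22.3° has h = 1 (meridians true) and k = cos φ₀ / cos φ along parallels.
k = cos φ₀ / cos φ = 2.81  ⇒  cos φ = cos 22.3° / 2.81 = 0.3293.
φ = arccos(0.3293) ≈ 70.8°.

70.8°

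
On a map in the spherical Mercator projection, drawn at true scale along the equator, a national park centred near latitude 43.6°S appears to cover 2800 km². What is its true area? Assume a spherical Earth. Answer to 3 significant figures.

For Mercator, h = k = sec φ (a conformal cylindrical projection has a single point scale, 1/cos φ).
Areal scale = k² = sec²φ = 1/cos²(43.6°) = 1/0.7242² = 1.907.
True area = apparent / (areal scale) = 2800 / 1.907 ≈ 1470 km².

1470 km²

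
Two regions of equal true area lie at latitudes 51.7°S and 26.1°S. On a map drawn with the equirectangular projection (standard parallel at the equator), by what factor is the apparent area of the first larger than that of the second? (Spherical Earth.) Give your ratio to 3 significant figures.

For the equirectangular projection with φ₀ = 0 (plate carrée), h = 1 along meridians and k = sec φ along parallels.
Areal scale at 51.7°: h·k = 1.000 × 1.613 = 1.613.
Areal scale at 26.1°: h·k = 1.000 × 1.114 = 1.114.
Ratio = 1.613/1.114 ≈ 1.45.

1.45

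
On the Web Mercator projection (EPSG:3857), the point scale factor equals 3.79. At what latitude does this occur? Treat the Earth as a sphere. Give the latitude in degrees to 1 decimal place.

74.7°

Mercator scale is k = sec φ = 1/cos φ.
1/cos φ = 3.79  ⇒  cos φ = 0.2639  ⇒  φ = arccos(0.2639) ≈ 74.7°.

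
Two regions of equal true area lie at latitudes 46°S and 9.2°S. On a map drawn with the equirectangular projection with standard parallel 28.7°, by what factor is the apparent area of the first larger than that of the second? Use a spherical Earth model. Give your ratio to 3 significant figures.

1.42

The equidistant cylindrical projection with φ₀ = 28.7° has h = 1 (meridians true) and k = cos φ₀ / cos φ along parallels.
Areal scale at 46°: h·k = 1.000 × 1.263 = 1.263.
Areal scale at 9.2°: h·k = 1.000 × 0.8886 = 0.8886.
Ratio = 1.263/0.8886 ≈ 1.42.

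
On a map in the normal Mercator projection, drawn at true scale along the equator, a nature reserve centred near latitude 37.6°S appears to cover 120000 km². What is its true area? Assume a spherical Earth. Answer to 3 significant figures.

75300 km²

For Mercator, h = k = sec φ (a conformal cylindrical projection has a single point scale, 1/cos φ).
Areal scale = k² = sec²φ = 1/cos²(37.6°) = 1/0.7923² = 1.593.
True area = apparent / (areal scale) = 120000 / 1.593 ≈ 75300 km².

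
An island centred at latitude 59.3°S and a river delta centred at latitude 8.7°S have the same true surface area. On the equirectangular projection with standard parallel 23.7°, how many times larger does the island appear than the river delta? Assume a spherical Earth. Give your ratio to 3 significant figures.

1.94

In the equirectangular projection with standard parallel φ₀ = 23.7° (x = Rλ cos φ₀, y = Rφ), meridians are true-scale (h = 1) and the parallel scale is k = cos φ₀ / cos φ.
Areal scale at 59.3°: h·k = 1.000 × 1.794 = 1.794.
Areal scale at 8.7°: h·k = 1.000 × 0.9263 = 0.9263.
Ratio = 1.794/0.9263 ≈ 1.94.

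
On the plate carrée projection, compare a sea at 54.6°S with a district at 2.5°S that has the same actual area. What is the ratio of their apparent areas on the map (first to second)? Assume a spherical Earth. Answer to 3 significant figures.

1.72

For the equirectangular projection with φ₀ = 0 (plate carrée), h = 1 along meridians and k = sec φ along parallels.
Areal scale at 54.6°: h·k = 1.000 × 1.726 = 1.726.
Areal scale at 2.5°: h·k = 1.000 × 1.001 = 1.001.
Ratio = 1.726/1.001 ≈ 1.72.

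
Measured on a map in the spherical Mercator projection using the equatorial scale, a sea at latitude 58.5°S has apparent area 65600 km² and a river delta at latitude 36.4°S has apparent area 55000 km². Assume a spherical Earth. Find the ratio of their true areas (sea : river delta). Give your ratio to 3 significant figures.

0.503

On Mercator the areal scale is sec²φ, so true area = apparent × cos²φ.
True area of sea: 65600 × cos²(58.5°) = 65600 × 0.2730 = 17910 km².
True area of river delta: 55000 × cos²(36.4°) = 55000 × 0.6479 = 35630 km².
Ratio = 17910 / 35630 ≈ 0.503.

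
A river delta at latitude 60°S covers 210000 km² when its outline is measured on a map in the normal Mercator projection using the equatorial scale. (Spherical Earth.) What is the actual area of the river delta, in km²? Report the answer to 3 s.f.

52500 km²

The Mercator projection is conformal; its linear scale factor is the same in every direction and equals sec φ = 1/cos φ.
Areal scale = k² = sec²φ = 1/cos²(60°) = 1/0.5000² = 4.000.
True area = apparent / (areal scale) = 210000 / 4.000 ≈ 52500 km².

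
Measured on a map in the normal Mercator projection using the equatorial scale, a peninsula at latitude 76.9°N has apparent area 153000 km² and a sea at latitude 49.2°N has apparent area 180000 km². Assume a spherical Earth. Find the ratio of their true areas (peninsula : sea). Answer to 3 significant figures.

Since Mercator area scale is 1/cos²φ, the true area equals the apparent area multiplied by cos²φ.
True area of peninsula: 153000 × cos²(76.9°) = 153000 × 0.05137 = 7860 km².
True area of sea: 180000 × cos²(49.2°) = 180000 × 0.4270 = 76850 km².
Ratio = 7860 / 76850 ≈ 0.102.

0.102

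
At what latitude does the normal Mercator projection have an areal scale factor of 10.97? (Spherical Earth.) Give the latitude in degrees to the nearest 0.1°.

72.4°

Mercator areal scale is sec²φ.
sec²φ = 10.97  ⇒  cos²φ = 0.09116  ⇒  cos φ = 0.3019.
φ = arccos(0.3019) ≈ 72.4°.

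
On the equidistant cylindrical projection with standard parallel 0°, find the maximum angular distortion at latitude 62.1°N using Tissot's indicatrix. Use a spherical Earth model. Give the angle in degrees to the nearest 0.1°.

42.5°

Plate carrée maps x = Rλ, y = Rφ. The meridian scale is h = 1 and the parallel scale is k = 1/cos φ = sec φ.
At 62.1°: h = 1.000, k = 2.137; principal scales a = 2.137, b = 1.000.
sin(ω/2) = (a − b)/(a + b) = 1.137/3.137 = 0.3625, so ω = 2 arcsin(0.3625) ≈ 42.5°.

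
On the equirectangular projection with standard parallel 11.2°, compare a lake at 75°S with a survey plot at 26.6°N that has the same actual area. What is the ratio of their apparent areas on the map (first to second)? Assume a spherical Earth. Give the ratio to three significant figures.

3.45

In the equirectangular projection with standard parallel φ₀ = 11.2° (x = Rλ cos φ₀, y = Rφ), meridians are true-scale (h = 1) and the parallel scale is k = cos φ₀ / cos φ.
Areal scale at 75°: h·k = 1.000 × 3.790 = 3.790.
Areal scale at 26.6°: h·k = 1.000 × 1.097 = 1.097.
Ratio = 3.790/1.097 ≈ 3.45.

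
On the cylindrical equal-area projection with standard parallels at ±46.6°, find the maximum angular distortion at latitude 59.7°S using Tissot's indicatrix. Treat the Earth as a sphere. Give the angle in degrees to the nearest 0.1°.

34.8°

Cylindrical equal-area (φ₀ = 46.6°): h = cos φ / cos 46.6° along meridians, k = cos 46.6° / cos φ along parallels; h·k = 1.
At 59.7°: h = 0.7343, k = 1.362; principal scales a = 1.362, b = 0.7343.
sin(ω/2) = (a − b)/(a + b) = 0.6275/2.096 = 0.2994, so ω = 2 arcsin(0.2994) ≈ 34.8°.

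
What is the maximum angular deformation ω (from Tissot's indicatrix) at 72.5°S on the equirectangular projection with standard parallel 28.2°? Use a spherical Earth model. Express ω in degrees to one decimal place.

58.8°

The equidistant cylindrical projection with φ₀ = 28.2° has h = 1 (meridians true) and k = cos φ₀ / cos φ along parallels.
At 72.5°: h = 1.000, k = 2.931; principal scales a = 2.931, b = 1.000.
sin(ω/2) = (a − b)/(a + b) = 1.931/3.931 = 0.4912, so ω = 2 arcsin(0.4912) ≈ 58.8°.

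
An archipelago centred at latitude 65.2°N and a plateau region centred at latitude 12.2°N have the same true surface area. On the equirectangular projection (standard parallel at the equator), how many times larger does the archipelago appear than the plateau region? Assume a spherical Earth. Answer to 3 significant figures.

For the equirectangular projection with φ₀ = 0 (plate carrée), h = 1 along meridians and k = sec φ along parallels.
Areal scale at 65.2°: h·k = 1.000 × 2.384 = 2.384.
Areal scale at 12.2°: h·k = 1.000 × 1.023 = 1.023.
Ratio = 2.384/1.023 ≈ 2.33.

2.33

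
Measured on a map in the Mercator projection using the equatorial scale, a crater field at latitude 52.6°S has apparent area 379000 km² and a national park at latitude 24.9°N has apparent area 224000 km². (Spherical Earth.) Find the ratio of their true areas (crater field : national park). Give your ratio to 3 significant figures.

On Mercator the areal scale is sec²φ, so true area = apparent × cos²φ.
True area of crater field: 379000 × cos²(52.6°) = 379000 × 0.3689 = 139800 km².
True area of national park: 224000 × cos²(24.9°) = 224000 × 0.8227 = 184300 km².
Ratio = 139800 / 184300 ≈ 0.759.

0.759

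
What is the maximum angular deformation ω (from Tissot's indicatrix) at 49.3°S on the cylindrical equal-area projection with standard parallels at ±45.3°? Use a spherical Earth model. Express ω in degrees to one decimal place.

8.7°

Cylindrical equal-area (φ₀ = 45.3°): h = cos φ / cos 45.3° along meridians, k = cos 45.3° / cos φ along parallels; h·k = 1.
At 49.3°: h = 0.9271, k = 1.079; principal scales a = 1.079, b = 0.9271.
sin(ω/2) = (a − b)/(a + b) = 0.1516/2.006 = 0.07558, so ω = 2 arcsin(0.07558) ≈ 8.7°.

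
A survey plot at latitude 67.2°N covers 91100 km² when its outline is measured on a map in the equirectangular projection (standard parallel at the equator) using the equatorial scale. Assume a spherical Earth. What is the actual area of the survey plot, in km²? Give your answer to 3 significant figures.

In the plate carrée (x = Rλ, y = Rφ), meridians are true-scale (h = 1) and parallels are stretched by k = sec φ.
Areal scale = h·k = 1 × sec φ; at 67.2°, h = 1.000, k = 2.581, so h·k = 2.581.
True area = apparent / (areal scale) = 91100 / 2.581 ≈ 35300 km².

35300 km²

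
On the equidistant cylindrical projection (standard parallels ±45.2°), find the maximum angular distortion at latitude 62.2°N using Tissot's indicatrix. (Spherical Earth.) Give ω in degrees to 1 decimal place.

23.5°

In the equirectangular projection with standard parallel φ₀ = 45.2° (x = Rλ cos φ₀, y = Rφ), meridians are true-scale (h = 1) and the parallel scale is k = cos φ₀ / cos φ.
At 62.2°: h = 1.000, k = 1.511; principal scales a = 1.511, b = 1.000.
sin(ω/2) = (a − b)/(a + b) = 0.5108/2.511 = 0.2035, so ω = 2 arcsin(0.2035) ≈ 23.5°.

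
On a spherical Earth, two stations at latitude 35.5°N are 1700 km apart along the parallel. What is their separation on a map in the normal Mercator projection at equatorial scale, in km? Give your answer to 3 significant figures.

The Mercator projection is conformal; its linear scale factor is the same in every direction and equals sec φ = 1/cos φ.
Along the parallel, k = sec 35.5° = 1/0.8141 = 1.228.
Map distance = 1700 × 1.228 ≈ 2090 km.

2090 km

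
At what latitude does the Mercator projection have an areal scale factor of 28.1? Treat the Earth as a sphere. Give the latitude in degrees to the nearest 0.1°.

Mercator areal scale is sec²φ.
sec²φ = 28.1  ⇒  cos²φ = 0.03559  ⇒  cos φ = 0.1886.
φ = arccos(0.1886) ≈ 79.1°.

79.1°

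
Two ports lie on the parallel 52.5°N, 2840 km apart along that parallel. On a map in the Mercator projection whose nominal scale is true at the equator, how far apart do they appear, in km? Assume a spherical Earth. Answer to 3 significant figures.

4670 km

Mercator is conformal, so the point scale is isotropic: h = k = sec φ = 1/cos φ.
Along the parallel, k = sec 52.5° = 1/0.6088 = 1.643.
Map distance = 2840 × 1.643 ≈ 4670 km.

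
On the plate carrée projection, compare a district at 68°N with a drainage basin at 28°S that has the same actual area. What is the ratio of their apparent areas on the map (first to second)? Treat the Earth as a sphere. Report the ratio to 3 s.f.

2.36

In the plate carrée (x = Rλ, y = Rφ), meridians are true-scale (h = 1) and parallels are stretched by k = sec φ.
Areal scale at 68°: h·k = 1.000 × 2.669 = 2.669.
Areal scale at 28°: h·k = 1.000 × 1.133 = 1.133.
Ratio = 2.669/1.133 ≈ 2.36.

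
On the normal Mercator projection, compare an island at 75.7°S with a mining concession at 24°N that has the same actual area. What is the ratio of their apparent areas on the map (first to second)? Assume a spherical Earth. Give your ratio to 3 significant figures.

On Mercator, area is exaggerated by sec²φ = 1/cos²φ.
At 75.7°: sec²(75.7°) = 1/0.2470² = 16.39.
At 24°: sec²(24°) = 1/0.9135² = 1.198.
Ratio = 16.39/1.198 = cos²(24°)/cos²(75.7°) ≈ 13.7.

13.7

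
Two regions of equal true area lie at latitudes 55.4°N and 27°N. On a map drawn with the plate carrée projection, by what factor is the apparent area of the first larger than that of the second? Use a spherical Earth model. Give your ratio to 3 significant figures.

1.57

Plate carrée maps x = Rλ, y = Rφ. The meridian scale is h = 1 and the parallel scale is k = 1/cos φ = sec φ.
Areal scale at 55.4°: h·k = 1.000 × 1.761 = 1.761.
Areal scale at 27°: h·k = 1.000 × 1.122 = 1.122.
Ratio = 1.761/1.122 ≈ 1.57.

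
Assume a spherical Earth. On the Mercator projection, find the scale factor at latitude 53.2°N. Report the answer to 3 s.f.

1.67

Mercator is conformal, so the point scale is isotropic: h = k = sec φ = 1/cos φ.
k = 1/cos 53.2° = 1/0.5990 = 1.669.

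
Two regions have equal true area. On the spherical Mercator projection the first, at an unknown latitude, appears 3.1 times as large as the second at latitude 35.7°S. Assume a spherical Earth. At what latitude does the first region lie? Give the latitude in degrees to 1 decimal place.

62.5°

On Mercator, (apparent₁)/(apparent₂) = sec²φ₁ / sec²φ₂ when true areas are equal.
cos²φ₂ / cos²φ₁ = 3.1  ⇒  cos φ₁ = cos 35.7° / √3.1 = 0.8121/1.761 = 0.4612.
φ₁ = arccos(0.4612) ≈ 62.5°.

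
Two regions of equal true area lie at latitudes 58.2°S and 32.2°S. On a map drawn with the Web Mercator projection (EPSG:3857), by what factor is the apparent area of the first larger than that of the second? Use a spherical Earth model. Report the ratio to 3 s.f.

2.58

Mercator is conformal with k = sec φ, so areal scale = k² = sec²φ.
At 58.2°: sec²(58.2°) = 1/0.5270² = 3.601.
At 32.2°: sec²(32.2°) = 1/0.8462² = 1.397.
Ratio = 3.601/1.397 = cos²(32.2°)/cos²(58.2°) ≈ 2.58.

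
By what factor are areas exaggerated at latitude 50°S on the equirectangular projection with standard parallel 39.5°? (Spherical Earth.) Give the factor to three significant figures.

1.20

In the equirectangular projection with standard parallel φ₀ = 39.5° (x = Rλ cos φ₀, y = Rφ), meridians are true-scale (h = 1) and the parallel scale is k = cos φ₀ / cos φ.
Areal scale = h·k = 1 × cos φ₀ / cos φ; at 50°, h = 1.000, k = 1.200, so h·k = 1.200.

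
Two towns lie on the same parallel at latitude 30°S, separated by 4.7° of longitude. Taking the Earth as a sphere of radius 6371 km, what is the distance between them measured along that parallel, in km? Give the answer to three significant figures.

453 km

Arc length along a parallel = R cos φ · Δλ (with Δλ in radians).
= 6371 × cos 30° × (4.7° × π/180) = 6371 × 0.8660 × 0.08203 ≈ 453 km.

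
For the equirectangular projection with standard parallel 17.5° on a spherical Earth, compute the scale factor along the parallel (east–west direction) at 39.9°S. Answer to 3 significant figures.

1.24

The equidistant cylindrical projection with φ₀ = 17.5° has h = 1 (meridians true) and k = cos φ₀ / cos φ along parallels.
k = cos 17.5° / cos 39.9° = 0.9537/0.7672 = 1.243.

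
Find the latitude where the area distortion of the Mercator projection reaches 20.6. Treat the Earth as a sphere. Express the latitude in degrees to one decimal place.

Mercator areal scale is sec²φ.
sec²φ = 20.6  ⇒  cos²φ = 0.04854  ⇒  cos φ = 0.2203.
φ = arccos(0.2203) ≈ 77.3°.

77.3°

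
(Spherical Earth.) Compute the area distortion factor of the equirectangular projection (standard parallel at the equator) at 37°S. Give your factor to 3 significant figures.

Plate carrée maps x = Rλ, y = Rφ. The meridian scale is h = 1 and the parallel scale is k = 1/cos φ = sec φ.
Areal scale = h·k = 1 × sec φ; at 37°, h = 1.000, k = 1.252, so h·k = 1.252.

1.25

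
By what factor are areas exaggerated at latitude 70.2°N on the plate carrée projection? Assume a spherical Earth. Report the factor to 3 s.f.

2.95

Plate carrée maps x = Rλ, y = Rφ. The meridian scale is h = 1 and the parallel scale is k = 1/cos φ = sec φ.
Areal scale = h·k = 1 × sec φ; at 70.2°, h = 1.000, k = 2.952, so h·k = 2.952.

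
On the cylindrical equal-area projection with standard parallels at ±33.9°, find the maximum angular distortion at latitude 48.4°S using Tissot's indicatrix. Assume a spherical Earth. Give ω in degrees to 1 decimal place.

Cylindrical equal-area (φ₀ = 33.9°): h = cos φ / cos 33.9° along meridians, k = cos 33.9° / cos φ along parallels; h·k = 1.
At 48.4°: h = 0.7999, k = 1.250; principal scales a = 1.250, b = 0.7999.
sin(ω/2) = (a − b)/(a + b) = 0.4503/2.050 = 0.2196, so ω = 2 arcsin(0.2196) ≈ 25.4°.

25.4°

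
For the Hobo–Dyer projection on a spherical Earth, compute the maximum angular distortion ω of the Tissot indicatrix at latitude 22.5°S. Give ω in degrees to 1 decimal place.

17.4°

Hobo–Dyer is a cylindrical equal-area projection with standard parallels at ±37.5°. A cylindrical equal-area projection with standard parallel φ₀ has meridian scale h = cos φ / cos φ₀ and parallel scale k = cos φ₀ / cos φ (so areas are preserved, h·k = 1).
At 22.5°: h = 1.165, k = 0.8587; principal scales a = 1.165, b = 0.8587.
sin(ω/2) = (a − b)/(a + b) = 0.3058/2.023 = 0.1511, so ω = 2 arcsin(0.1511) ≈ 17.4°.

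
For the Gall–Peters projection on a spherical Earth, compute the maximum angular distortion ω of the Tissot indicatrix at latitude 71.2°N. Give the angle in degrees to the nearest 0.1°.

82.0°

Gall–Peters is a cylindrical equal-area projection with standard parallels at ±45°. For cylindrical equal-area with standard parallel φ₀, h = cos φ / cos φ₀ and k = cos φ₀ / cos φ, so h·k = 1.
At 71.2°: h = 0.4558, k = 2.194; principal scales a = 2.194, b = 0.4558.
sin(ω/2) = (a − b)/(a + b) = 1.738/2.650 = 0.6560, so ω = 2 arcsin(0.6560) ≈ 82.0°.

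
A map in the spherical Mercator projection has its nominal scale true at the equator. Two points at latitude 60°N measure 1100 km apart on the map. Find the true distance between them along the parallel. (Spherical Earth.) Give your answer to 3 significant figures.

550 km

For Mercator, h = k = sec φ (a conformal cylindrical projection has a single point scale, 1/cos φ).
Along the parallel at 60°, map distances are exaggerated by k = sec 60° = 2.000.
True distance = 1100 / 2.000 = 1100 × cos 60° ≈ 550 km.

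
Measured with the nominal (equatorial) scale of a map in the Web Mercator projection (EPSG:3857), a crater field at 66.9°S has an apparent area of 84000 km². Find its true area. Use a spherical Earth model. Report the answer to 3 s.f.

For Mercator, h = k = sec φ (a conformal cylindrical projection has a single point scale, 1/cos φ).
Areal scale = k² = sec²φ = 1/cos²(66.9°) = 1/0.3923² = 6.497.
True area = apparent / (areal scale) = 84000 / 6.497 ≈ 12900 km².

12900 km²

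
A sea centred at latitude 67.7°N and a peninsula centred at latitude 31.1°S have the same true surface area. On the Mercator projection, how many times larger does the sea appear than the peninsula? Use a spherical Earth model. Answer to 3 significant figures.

5.09

Mercator is conformal with k = sec φ, so areal scale = k² = sec²φ.
At 67.7°: sec²(67.7°) = 1/0.3795² = 6.945.
At 31.1°: sec²(31.1°) = 1/0.8563² = 1.364.
Ratio = 6.945/1.364 = cos²(31.1°)/cos²(67.7°) ≈ 5.09.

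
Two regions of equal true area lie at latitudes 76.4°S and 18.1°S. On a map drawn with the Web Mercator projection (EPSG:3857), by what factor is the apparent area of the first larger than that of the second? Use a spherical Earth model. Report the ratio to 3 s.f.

16.3

Mercator is conformal with k = sec φ, so areal scale = k² = sec²φ.
At 76.4°: sec²(76.4°) = 1/0.2351² = 18.09.
At 18.1°: sec²(18.1°) = 1/0.9505² = 1.107.
Ratio = 18.09/1.107 = cos²(18.1°)/cos²(76.4°) ≈ 16.3.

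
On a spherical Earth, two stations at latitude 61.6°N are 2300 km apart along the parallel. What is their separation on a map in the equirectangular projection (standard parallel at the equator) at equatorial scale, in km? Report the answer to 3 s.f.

4840 km

Plate carrée maps x = Rλ, y = Rφ. The meridian scale is h = 1 and the parallel scale is k = 1/cos φ = sec φ.
Along the parallel, k = sec 61.6° = 1/0.4756 = 2.103.
Map distance = 2300 × 2.103 ≈ 4840 km.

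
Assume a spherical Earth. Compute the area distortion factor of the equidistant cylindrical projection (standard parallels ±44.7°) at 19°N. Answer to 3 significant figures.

In the equirectangular projection with standard parallel φ₀ = 44.7° (x = Rλ cos φ₀, y = Rφ), meridians are true-scale (h = 1) and the parallel scale is k = cos φ₀ / cos φ.
Areal scale = h·k = 1 × cos φ₀ / cos φ; at 19°, h = 1.000, k = 0.7518, so h·k = 0.7518.

0.752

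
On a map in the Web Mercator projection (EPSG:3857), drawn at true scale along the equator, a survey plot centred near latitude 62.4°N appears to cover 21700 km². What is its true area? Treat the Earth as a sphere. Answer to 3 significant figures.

For Mercator, h = k = sec φ (a conformal cylindrical projection has a single point scale, 1/cos φ).
Areal scale = k² = sec²φ = 1/cos²(62.4°) = 1/0.4633² = 4.659.
True area = apparent / (areal scale) = 21700 / 4.659 ≈ 4660 km².

4660 km²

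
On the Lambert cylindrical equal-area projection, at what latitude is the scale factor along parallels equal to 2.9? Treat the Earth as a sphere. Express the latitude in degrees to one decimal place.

The Lambert cylindrical equal-area projection is the cylindrical equal-area projection with its standard parallel at the equator (φ₀ = 0). A cylindrical equal-area projection with standard parallel φ₀ has meridian scale h = cos φ / cos φ₀ and parallel scale k = cos φ₀ / cos φ (so areas are preserved, h·k = 1).
k = cos φ₀ / cos φ = 2.9  ⇒  cos φ = cos 0° / 2.9 = 0.3448.
φ = arccos(0.3448) ≈ 69.8°.

69.8°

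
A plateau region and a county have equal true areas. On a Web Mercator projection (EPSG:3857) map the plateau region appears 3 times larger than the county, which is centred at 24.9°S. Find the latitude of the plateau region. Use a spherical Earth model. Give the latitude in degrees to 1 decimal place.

58.4°

For equal true areas on Mercator, apparent areas scale as sec²φ, so the ratio is cos²φ₂ / cos²φ₁.
cos²φ₂ / cos²φ₁ = 3  ⇒  cos φ₁ = cos 24.9° / √3 = 0.9070/1.732 = 0.5237.
φ₁ = arccos(0.5237) ≈ 58.4°.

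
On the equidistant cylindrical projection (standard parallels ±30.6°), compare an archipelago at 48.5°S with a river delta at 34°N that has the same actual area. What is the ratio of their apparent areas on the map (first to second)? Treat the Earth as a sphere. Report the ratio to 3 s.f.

1.25

With standard parallel φ₀ = 30.6°, the equirectangular projection gives x = Rλ cos φ₀, y = Rφ, so h = 1 and k = cos 30.6° / cos φ.
Areal scale at 48.5°: h·k = 1.000 × 1.299 = 1.299.
Areal scale at 34°: h·k = 1.000 × 1.038 = 1.038.
Ratio = 1.299/1.038 ≈ 1.25.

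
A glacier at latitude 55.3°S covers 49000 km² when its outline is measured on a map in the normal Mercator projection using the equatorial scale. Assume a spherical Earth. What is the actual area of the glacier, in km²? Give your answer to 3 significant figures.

The Mercator projection is conformal; its linear scale factor is the same in every direction and equals sec φ = 1/cos φ.
Areal scale = k² = sec²φ = 1/cos²(55.3°) = 1/0.5693² = 3.086.
True area = apparent / (areal scale) = 49000 / 3.086 ≈ 15900 km².

15900 km²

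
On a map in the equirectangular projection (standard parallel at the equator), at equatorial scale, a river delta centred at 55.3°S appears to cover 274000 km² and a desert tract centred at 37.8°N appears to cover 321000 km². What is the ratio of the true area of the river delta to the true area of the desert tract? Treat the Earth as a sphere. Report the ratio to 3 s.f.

0.615

Plate carrée has h = 1 and k = sec φ, giving areal scale sec φ; true area = (apparent area) · cos φ.
True area of river delta: 274000 × cos(55.3°) = 274000 × 0.5693 = 156000 km².
True area of desert tract: 321000 × cos(37.8°) = 321000 × 0.7902 = 253600 km².
Ratio = 156000 / 253600 ≈ 0.615.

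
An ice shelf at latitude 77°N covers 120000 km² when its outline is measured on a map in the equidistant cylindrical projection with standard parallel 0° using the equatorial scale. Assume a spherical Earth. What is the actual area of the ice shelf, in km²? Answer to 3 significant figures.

27000 km²

In the plate carrée (x = Rλ, y = Rφ), meridians are true-scale (h = 1) and parallels are stretched by k = sec φ.
Areal scale = h·k = 1 × sec φ; at 77°, h = 1.000, k = 4.445, so h·k = 4.445.
True area = apparent / (areal scale) = 120000 / 4.445 ≈ 27000 km².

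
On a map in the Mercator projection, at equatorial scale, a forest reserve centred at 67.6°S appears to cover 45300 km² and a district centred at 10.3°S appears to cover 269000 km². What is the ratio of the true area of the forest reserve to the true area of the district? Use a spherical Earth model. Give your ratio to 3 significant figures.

0.0253

Mercator's areal exaggeration is sec²φ; hence true area = (apparent area) · cos²φ.
True area of forest reserve: 45300 × cos²(67.6°) = 45300 × 0.1452 = 6578 km².
True area of district: 269000 × cos²(10.3°) = 269000 × 0.9680 = 260400 km².
Ratio = 6578 / 260400 ≈ 0.0253.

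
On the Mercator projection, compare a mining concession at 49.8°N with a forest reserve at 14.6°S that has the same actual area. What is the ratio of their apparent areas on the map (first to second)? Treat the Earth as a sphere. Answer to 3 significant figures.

Mercator is conformal with k = sec φ, so areal scale = k² = sec²φ.
At 49.8°: sec²(49.8°) = 1/0.6455² = 2.400.
At 14.6°: sec²(14.6°) = 1/0.9677² = 1.068.
Ratio = 2.400/1.068 = cos²(14.6°)/cos²(49.8°) ≈ 2.25.

2.25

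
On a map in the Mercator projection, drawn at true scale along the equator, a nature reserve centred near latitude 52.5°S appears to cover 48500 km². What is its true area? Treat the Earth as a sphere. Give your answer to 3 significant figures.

For Mercator, h = k = sec φ (a conformal cylindrical projection has a single point scale, 1/cos φ).
Areal scale = k² = sec²φ = 1/cos²(52.5°) = 1/0.6088² = 2.698.
True area = apparent / (areal scale) = 48500 / 2.698 ≈ 18000 km².

18000 km²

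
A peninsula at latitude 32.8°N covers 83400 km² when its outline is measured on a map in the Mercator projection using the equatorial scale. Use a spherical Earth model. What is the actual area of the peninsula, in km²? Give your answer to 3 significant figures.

58900 km²

For Mercator, h = k = sec φ (a conformal cylindrical projection has a single point scale, 1/cos φ).
Areal scale = k² = sec²φ = 1/cos²(32.8°) = 1/0.8406² = 1.415.
True area = apparent / (areal scale) = 83400 / 1.415 ≈ 58900 km².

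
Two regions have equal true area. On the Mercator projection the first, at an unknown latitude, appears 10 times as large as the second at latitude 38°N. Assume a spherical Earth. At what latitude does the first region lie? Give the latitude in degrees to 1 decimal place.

Mercator areal scale is sec²φ, so apparent-area ratio = sec²φ₁ / sec²φ₂ = cos²φ₂ / cos²φ₁.
cos²φ₂ / cos²φ₁ = 10  ⇒  cos φ₁ = cos 38° / √10 = 0.7880/3.162 = 0.2492.
φ₁ = arccos(0.2492) ≈ 75.6°.

75.6°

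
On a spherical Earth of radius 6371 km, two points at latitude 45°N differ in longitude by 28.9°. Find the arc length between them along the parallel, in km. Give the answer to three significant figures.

2270 km

Arc length along a parallel = R cos φ · Δλ (with Δλ in radians).
= 6371 × cos 45° × (28.9° × π/180) = 6371 × 0.7071 × 0.5044 ≈ 2270 km.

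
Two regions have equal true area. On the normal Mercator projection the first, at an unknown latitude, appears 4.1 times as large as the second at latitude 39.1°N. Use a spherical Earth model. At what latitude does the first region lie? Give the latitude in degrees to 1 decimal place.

67.5°

For equal true areas on Mercator, apparent areas scale as sec²φ, so the ratio is cos²φ₂ / cos²φ₁.
cos²φ₂ / cos²φ₁ = 4.1  ⇒  cos φ₁ = cos 39.1° / √4.1 = 0.7760/2.025 = 0.3833.
φ₁ = arccos(0.3833) ≈ 67.5°.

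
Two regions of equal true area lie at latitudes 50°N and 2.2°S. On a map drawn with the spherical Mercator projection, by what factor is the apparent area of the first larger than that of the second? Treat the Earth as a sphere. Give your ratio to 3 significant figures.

Mercator areal scale is sec²φ.
At 50°: sec²(50°) = 1/0.6428² = 2.420.
At 2.2°: sec²(2.2°) = 1/0.9993² = 1.001.
Ratio = 2.420/1.001 = cos²(2.2°)/cos²(50°) ≈ 2.42.

2.42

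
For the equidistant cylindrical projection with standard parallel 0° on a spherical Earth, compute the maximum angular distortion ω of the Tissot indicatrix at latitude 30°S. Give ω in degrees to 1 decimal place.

8.2°

For the equirectangular projection with φ₀ = 0 (plate carrée), h = 1 along meridians and k = sec φ along parallels.
At 30°: h = 1.000, k = 1.155; principal scales a = 1.155, b = 1.000.
sin(ω/2) = (a − b)/(a + b) = 0.1547/2.155 = 0.07180, so ω = 2 arcsin(0.07180) ≈ 8.2°.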